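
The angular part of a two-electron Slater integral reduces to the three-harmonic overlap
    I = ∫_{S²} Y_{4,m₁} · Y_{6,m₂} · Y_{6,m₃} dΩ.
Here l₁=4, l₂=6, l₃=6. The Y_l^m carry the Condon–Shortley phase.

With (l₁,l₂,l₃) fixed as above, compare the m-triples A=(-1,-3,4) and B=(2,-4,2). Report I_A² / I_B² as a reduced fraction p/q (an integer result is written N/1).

882/529

Shared (l₁,l₂,l₃)=(4,6,6): N and (l;000)² cancel in I_A²/I_B².
A: Δ = 4!·4!·8!/17! = 1/15315300; Racah Σ t=1..3: t=1:−1/207360 t=2:+1/120960 t=3:−1/967680 = 1/414720; ⇒ 3j(4 6 6; -1 -3 4)² = 21/4862, sgn +1
B: Δ = 4!·4!·8!/17! = 1/15315300; Racah Σ t=0..2: t=0:+1/138240 t=1:−1/181440 t=2:+1/3870720 = 23/11612160; ⇒ 3j(4 6 6; 2 -4 2)² = 529/204204, sgn +1
I_A²/I_B² = (21/4862)/(529/204204) = 882/529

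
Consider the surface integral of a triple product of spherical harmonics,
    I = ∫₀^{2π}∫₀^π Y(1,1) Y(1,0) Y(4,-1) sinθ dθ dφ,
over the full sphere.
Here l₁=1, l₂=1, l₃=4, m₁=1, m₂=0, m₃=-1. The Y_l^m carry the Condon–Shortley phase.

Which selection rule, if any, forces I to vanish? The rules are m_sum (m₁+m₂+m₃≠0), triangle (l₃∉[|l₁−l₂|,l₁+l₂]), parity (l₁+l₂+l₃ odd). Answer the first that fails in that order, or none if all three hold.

m₁+m₂+m₃ = 1 + 0 − 1 = 0  ✓
triangle: |1−1|=0 ≤ l₃=4 ≤ 1+1=2  ✗
parity: l₁+l₂+l₃ = 6 is even

triangle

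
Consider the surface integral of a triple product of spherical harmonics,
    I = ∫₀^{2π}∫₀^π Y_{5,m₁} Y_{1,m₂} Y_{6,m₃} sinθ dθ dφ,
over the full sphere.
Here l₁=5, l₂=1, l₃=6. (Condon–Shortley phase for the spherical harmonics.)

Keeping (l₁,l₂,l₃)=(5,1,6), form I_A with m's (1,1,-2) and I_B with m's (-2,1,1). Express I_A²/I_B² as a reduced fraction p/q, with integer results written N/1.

14/5

Shared (l₁,l₂,l₃)=(5,1,6): N and (l;000)² cancel in I_A²/I_B².
A: Δ = 0!·10!·2!/13! = 1/858; Racah Σ t=0..0: t=0:+1/34560 = 1/34560; ⇒ 3j(5 1 6; 1 1 -2)² = 14/429, sgn +1
B: Δ = 0!·10!·2!/13! = 1/858; Racah Σ t=0..0: t=0:+1/60480 = 1/60480; ⇒ 3j(5 1 6; -2 1 1)² = 5/429, sgn -1
I_A²/I_B² = (14/429)/(5/429) = 14/5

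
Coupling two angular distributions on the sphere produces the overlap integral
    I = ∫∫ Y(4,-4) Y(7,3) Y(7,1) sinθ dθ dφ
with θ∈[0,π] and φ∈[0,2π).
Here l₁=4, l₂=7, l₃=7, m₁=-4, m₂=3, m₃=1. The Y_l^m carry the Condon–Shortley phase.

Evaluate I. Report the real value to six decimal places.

Checks pass: Σm=0; 18 even; l₃=7∈[3,11].
(2·4+1)(2·7+1)(2·7+1) = 2025
Δ: 4! 4! 10! / 19! → 1/58198140
sum: t=0:+1/17418240 t=1:−1/622080 t=2:+1/230400 t=3:−1/622080 t=4:+1/17418240 = 1/806400
3j²(4 7 7; 0 0 0) = Δ·Π!·Σ² = 2268/230945  (sign -1)
sum: t=4:+1/9953280 = 1/9953280
3j²(4 7 7; -4 3 1) = Δ·Π!·Σ² = 2450/138567  (sign +1)
combine: 4πI² = 2025·2268/230945·2450/138567 = 750141000/2133423721
take √, sign -1: I = -0.16727381

-0.167274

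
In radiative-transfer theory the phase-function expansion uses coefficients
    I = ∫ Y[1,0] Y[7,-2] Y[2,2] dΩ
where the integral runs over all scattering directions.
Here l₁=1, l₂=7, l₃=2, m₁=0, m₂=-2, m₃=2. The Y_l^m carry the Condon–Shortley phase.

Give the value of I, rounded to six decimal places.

0.000000

|1−7|≤2≤1+7 violated ⇒ I = 0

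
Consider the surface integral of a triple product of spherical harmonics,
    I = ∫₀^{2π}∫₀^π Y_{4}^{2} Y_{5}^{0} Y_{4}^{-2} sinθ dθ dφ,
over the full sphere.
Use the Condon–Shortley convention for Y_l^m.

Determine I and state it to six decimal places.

0.000000

Σlᵢ=13 odd — θ-integrand is odd under cosθ→−cosθ; I=0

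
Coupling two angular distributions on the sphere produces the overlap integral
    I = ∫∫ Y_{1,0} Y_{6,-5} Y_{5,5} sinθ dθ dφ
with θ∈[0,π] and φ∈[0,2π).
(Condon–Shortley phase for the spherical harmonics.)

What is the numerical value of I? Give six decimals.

Rules hold: Σm=0, L=12 even, 5≤5≤7.
N = 3·13·11 = 429
Δ = 2!·0!·10!/13! = 1/858
Racah Σ t=1..1: t=1:−1/14400 = -1/14400
⇒ 3j(1 6 5; 0 0 0)² = 6/143, sgn +1
Racah Σ t=1..1: t=1:−1/3628800 = -1/3628800
⇒ 3j(1 6 5; 0 -5 5)² = 1/78, sgn -1
4πI² = N·(3j₀)²·(3jₘ)² = 3/13
I = -1·√(0.230769/4π) = -0.13551395

-0.135514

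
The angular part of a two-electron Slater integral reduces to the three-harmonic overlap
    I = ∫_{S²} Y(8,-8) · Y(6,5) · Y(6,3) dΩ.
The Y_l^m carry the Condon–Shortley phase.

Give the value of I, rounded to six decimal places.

-0.159014

Checks pass: Σm=0; 20 even; l₃=6∈[2,14].
(2·8+1)(2·6+1)(2·6+1) = 2873
Δ: 8! 8! 4! / 21! → 1/1309458150
sum: t=2:+1/49766400 t=3:−1/3110400 t=4:+1/1327104 t=5:−1/3110400 t=6:+1/49766400 = 1/6635520
3j²(8 6 6; 0 0 0) = Δ·Π!·Σ² = 350/46189  (sign +1)
sum: t=8:+1/9754214400 = 1/9754214400
3j²(8 6 6; -8 5 3) = Δ·Π!·Σ² = 33/2261  (sign -1)
combine: 4πI² = 2873·350/46189·33/2261 = 1950/6137
take √, sign -1: I = -0.15901362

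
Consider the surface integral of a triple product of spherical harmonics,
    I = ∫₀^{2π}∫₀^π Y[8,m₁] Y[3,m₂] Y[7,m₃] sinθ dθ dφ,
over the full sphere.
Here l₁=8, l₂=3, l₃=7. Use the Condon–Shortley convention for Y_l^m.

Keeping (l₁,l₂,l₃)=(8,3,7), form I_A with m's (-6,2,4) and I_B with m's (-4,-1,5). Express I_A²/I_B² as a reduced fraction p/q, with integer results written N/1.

Same 8,3,7: normalisation and zero-m 3j drop out of the ratio.
A: Δ: 4! 12! 2! / 19! → 1/5290740; sum: t=3:−1/479001600 t=4:+1/174182400 = 1/273715200; 3j²(8 3 7; -6 2 4) = Δ·Π!·Σ² = 49/3876  (sign -1)
B: Δ: 4! 12! 2! / 19! → 1/5290740; sum: t=0:+1/22992076800 t=1:−1/239500800 t=2:+1/58060800 = 43/3284582400; 3j²(8 3 7; -4 -1 5) = Δ·Π!·Σ² = 12943/755820  (sign +1)
I_A²/I_B² = (49/3876)/(12943/755820) = 1365/1849

1365/1849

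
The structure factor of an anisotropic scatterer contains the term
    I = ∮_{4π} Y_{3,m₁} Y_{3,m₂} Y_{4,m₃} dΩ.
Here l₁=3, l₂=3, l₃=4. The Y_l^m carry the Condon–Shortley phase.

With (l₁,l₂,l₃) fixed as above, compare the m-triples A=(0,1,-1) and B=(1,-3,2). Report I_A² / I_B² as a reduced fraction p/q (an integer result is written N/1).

l's match ⇒ only the (l;m) 3-j factors differ between A and B.
A: triangle coeff Δ(3,3,4) = 1/34650; Σ_t [0,2]: t=0:+1/288 t=1:−1/24 t=2:+1/48 = -5/288; (3j)²=5/462 [(3 3 4; 0 1 -1)], sign=+1
B: triangle coeff Δ(3,3,4) = 1/34650; Σ_t [0,0]: t=0:+1/192 = 1/192; (3j)²=3/77 [(3 3 4; 1 -3 2)], sign=+1
I_A²/I_B² = (5/462)/(3/77) = 5/18

5/18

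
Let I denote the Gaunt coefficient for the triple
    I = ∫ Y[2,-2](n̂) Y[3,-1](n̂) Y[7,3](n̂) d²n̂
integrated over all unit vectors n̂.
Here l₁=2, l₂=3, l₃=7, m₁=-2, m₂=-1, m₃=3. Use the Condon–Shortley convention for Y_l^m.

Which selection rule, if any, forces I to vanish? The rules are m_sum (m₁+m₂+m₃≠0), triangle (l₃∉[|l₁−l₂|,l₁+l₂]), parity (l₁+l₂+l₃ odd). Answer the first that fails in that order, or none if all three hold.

triangle

azimuthal sum: -2 − 1 + 3 = 0  ✓
1 ≤ 7 ≤ 5 (triangle on l)  ✗
L = 2 + 3 + 7 = 12 (even)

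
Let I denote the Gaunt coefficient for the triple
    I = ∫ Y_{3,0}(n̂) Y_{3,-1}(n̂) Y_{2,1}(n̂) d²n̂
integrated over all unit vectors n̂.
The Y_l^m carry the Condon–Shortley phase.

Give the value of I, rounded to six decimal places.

Rules hold: Σm=0, L=8 even, 0≤2≤6.
N = 7·7·5 = 245
Δ = 4!·2!·2!/9! = 1/3780
Racah Σ t=1..3: t=1:−1/24 t=2:+1/4 t=3:−1/24 = 1/6
⇒ 3j(3 3 2; 0 0 0)² = 4/105, sgn +1
Racah Σ t=1..2: t=1:−1/12 t=2:+1/8 = 1/24
⇒ 3j(3 3 2; 0 -1 1)² = 1/210, sgn -1
4πI² = N·(3j₀)²·(3jₘ)² = 2/45
I = -1·√(0.0444444/4π) = -0.05947080

-0.059471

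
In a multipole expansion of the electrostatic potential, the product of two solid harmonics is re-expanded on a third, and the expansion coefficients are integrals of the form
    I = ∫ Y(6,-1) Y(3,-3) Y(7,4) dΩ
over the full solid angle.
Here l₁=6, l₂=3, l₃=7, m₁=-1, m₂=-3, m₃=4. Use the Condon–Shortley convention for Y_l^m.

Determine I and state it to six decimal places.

Checks pass: Σm=0; 16 even; l₃=7∈[3,9].
(2·6+1)(2·3+1)(2·7+1) = 1365
Δ: 2! 10! 4! / 17! → 1/2042040
sum: t=0:+1/207360 t=1:−1/57600 t=2:+1/207360 = -1/129600
3j²(6 3 7; 0 0 0) = Δ·Π!·Σ² = 168/12155  (sign +1)
sum: t=0:+1/1451520 = 1/1451520
3j²(6 3 7; -1 -3 4) = Δ·Π!·Σ² = 75/3094  (sign -1)
combine: 4πI² = 1365·168/12155·75/3094 = 18900/41327
take √, sign -1: I = -0.19076954

-0.190770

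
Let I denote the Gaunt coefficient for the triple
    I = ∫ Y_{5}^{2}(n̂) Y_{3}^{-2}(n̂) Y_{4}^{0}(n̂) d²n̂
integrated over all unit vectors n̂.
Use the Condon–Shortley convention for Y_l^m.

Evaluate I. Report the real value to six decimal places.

m-sum 0 ✓  L=12 even ✓  2≤4≤8 ✓
Π(2lᵢ+1) = 11×7×9 = 693
triangle coeff Δ(5,3,4) = 1/180180
Σ_t [1,3]: t=1:−1/576 t=2:+1/144 t=3:−1/576 = 1/288
(3j)²=20/1001 [(5 3 4; 0 0 0)], sign=+1
Σ_t [0,1]: t=0:+1/864 t=1:−1/576 = -1/1728
(3j)²=5/1287 [(5 3 4; 2 -2 0)], sign=-1
⇒ 4πI² = 100/1859
I = (-1)√(100/1859/(4π)) = -0.06542675

-0.065427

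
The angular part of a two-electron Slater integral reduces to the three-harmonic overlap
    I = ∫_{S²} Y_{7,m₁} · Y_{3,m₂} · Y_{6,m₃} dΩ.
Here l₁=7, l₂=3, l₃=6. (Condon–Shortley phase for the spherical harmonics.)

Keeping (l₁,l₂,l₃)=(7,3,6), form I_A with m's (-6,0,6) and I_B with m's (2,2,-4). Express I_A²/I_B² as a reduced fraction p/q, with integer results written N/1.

Same 7,3,6: normalisation and zero-m 3j drop out of the ratio.
A: Δ: 4! 10! 2! / 17! → 1/2042040; sum: t=3:−1/43545600 = -1/43545600; 3j²(7 3 6; -6 0 6) = Δ·Π!·Σ² = 33/1190  (sign -1)
B: Δ: 4! 10! 2! / 17! → 1/2042040; sum: t=3:−1/967680 t=4:+1/8709120 = -1/1088640; 3j²(7 3 6; 2 2 -4) = Δ·Π!·Σ² = 800/51051  (sign -1)
I_A²/I_B² = (33/1190)/(800/51051) = 14157/8000

14157/8000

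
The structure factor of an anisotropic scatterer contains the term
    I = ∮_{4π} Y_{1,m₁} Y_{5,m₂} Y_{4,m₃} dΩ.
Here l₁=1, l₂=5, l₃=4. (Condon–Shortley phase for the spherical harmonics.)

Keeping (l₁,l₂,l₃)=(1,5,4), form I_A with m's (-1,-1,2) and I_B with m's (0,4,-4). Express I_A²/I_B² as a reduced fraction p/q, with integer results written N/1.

2/3

Same 1,5,4: normalisation and zero-m 3j drop out of the ratio.
A: Δ: 2! 0! 8! / 11! → 1/495; sum: t=2:+1/2880 = 1/2880; 3j²(1 5 4; -1 -1 2) = Δ·Π!·Σ² = 2/165  (sign +1)
B: Δ: 2! 0! 8! / 11! → 1/495; sum: t=1:−1/40320 = -1/40320; 3j²(1 5 4; 0 4 -4) = Δ·Π!·Σ² = 1/55  (sign -1)
I_A²/I_B² = (2/165)/(1/55) = 2/3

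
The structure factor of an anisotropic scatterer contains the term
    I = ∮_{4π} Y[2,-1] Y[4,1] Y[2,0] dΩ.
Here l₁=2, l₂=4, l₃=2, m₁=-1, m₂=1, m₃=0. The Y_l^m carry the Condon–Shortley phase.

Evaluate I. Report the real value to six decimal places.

-0.220728

Rules hold: Σm=0, L=8 even, 2≤2≤6.
N = 5·9·5 = 225
Δ = 4!·0!·4!/9! = 1/630
Racah Σ t=2..2: t=2:+1/16 = 1/16
⇒ 3j(2 4 2; 0 0 0)² = 2/35, sgn +1
Racah Σ t=3..3: t=3:−1/24 = -1/24
⇒ 3j(2 4 2; -1 1 0)² = 1/21, sgn -1
4πI² = N·(3j₀)²·(3jₘ)² = 30/49
I = -1·√(0.612245/4π) = -0.22072812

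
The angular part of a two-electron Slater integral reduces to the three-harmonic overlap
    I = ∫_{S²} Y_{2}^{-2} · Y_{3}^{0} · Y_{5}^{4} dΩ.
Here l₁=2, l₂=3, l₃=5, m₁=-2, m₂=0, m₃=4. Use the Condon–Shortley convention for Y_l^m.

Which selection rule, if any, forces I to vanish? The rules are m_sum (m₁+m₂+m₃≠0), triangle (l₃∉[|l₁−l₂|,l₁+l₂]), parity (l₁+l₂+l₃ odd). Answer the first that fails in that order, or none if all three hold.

m_sum

Σmᵢ = 2  ✗
l₃∈[|l₁−l₂|,l₁+l₂]=[1,5], have l₃=5
Σlᵢ = 10 ⇒ even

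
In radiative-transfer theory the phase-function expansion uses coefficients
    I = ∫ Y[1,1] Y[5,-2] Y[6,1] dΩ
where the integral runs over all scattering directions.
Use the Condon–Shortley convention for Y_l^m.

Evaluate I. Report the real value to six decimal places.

-0.129207

m-sum 0 ✓  L=12 even ✓  4≤6≤6 ✓
Π(2lᵢ+1) = 3×11×13 = 429
triangle coeff Δ(1,5,6) = 1/858
Σ_t [0,0]: t=0:+1/14400 = 1/14400
(3j)²=6/143 [(1 5 6; 0 0 0)], sign=+1
Σ_t [0,0]: t=0:+1/60480 = 1/60480
(3j)²=5/429 [(1 5 6; 1 -2 1)], sign=-1
⇒ 4πI² = 30/143
I = (-1)√(30/143/(4π)) = -0.12920749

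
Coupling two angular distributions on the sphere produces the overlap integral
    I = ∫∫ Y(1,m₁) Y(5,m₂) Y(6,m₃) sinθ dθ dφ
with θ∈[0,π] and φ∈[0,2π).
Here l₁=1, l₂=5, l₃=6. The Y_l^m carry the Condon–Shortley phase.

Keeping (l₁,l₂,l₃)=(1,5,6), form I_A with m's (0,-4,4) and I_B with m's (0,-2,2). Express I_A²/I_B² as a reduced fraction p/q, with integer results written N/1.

5/8

Shared (l₁,l₂,l₃)=(1,5,6): N and (l;000)² cancel in I_A²/I_B².
A: Δ = 0!·2!·10!/13! = 1/858; Racah Σ t=0..0: t=0:+1/362880 = 1/362880; ⇒ 3j(1 5 6; 0 -4 4)² = 10/429, sgn +1
B: Δ = 0!·2!·10!/13! = 1/858; Racah Σ t=0..0: t=0:+1/30240 = 1/30240; ⇒ 3j(1 5 6; 0 -2 2)² = 16/429, sgn +1
I_A²/I_B² = (10/429)/(16/429) = 5/8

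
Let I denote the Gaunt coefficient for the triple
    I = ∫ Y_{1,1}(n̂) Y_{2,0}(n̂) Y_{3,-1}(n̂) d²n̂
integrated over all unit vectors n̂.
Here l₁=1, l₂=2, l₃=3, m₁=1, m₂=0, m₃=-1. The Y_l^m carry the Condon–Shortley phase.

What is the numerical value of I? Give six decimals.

Checks pass: Σm=0; 6 even; l₃=3∈[1,3].
(2·1+1)(2·2+1)(2·3+1) = 105
Δ: 0! 2! 4! / 7! → 1/105
sum: t=0:+1/4 = 1/4
3j²(1 2 3; 0 0 0) = Δ·Π!·Σ² = 3/35  (sign -1)
sum: t=0:+1/8 = 1/8
3j²(1 2 3; 1 0 -1) = Δ·Π!·Σ² = 2/35  (sign +1)
combine: 4πI² = 105·3/35·2/35 = 18/35
take √, sign -1: I = -0.20230066

-0.202301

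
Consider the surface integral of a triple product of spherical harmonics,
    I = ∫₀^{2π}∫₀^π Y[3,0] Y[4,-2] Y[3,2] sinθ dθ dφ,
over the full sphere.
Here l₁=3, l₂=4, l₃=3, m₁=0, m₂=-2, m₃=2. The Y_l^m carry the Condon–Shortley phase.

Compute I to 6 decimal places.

-0.044418

m-sum 0 ✓  L=10 even ✓  1≤3≤7 ✓
Π(2lᵢ+1) = 7×9×7 = 441
triangle coeff Δ(3,4,3) = 1/34650
Σ_t [1,3]: t=1:−1/72 t=2:+1/16 t=3:−1/72 = 5/144
(3j)²=2/77 [(3 4 3; 0 0 0)], sign=-1
Σ_t [1,2]: t=1:−1/72 t=2:+1/96 = -1/288
(3j)²=1/462 [(3 4 3; 0 -2 2)], sign=+1
⇒ 4πI² = 3/121
I = (-1)√(3/121/(4π)) = -0.04441841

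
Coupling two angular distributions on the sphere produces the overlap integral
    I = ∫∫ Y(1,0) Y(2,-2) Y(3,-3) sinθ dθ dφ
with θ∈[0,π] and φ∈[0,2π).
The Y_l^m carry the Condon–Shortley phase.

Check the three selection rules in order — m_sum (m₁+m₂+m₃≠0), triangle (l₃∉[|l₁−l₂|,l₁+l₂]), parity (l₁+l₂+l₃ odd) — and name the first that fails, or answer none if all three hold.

m_sum

azimuthal sum: 0 − 2 − 3 = -5  ✗
1 ≤ 3 ≤ 3 (triangle on l)
L = 1 + 2 + 3 = 6 (even)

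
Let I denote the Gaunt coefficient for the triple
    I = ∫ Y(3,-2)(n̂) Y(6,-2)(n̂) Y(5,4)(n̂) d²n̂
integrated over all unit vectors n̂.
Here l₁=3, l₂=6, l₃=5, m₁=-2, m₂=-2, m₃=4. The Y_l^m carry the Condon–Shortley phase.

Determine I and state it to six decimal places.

Checks pass: Σm=0; 14 even; l₃=5∈[3,9].
(2·3+1)(2·6+1)(2·5+1) = 1001
Δ: 4! 2! 8! / 15! → 1/675675
sum: t=1:−1/8640 t=2:+1/2304 t=3:−1/8640 = 7/34560
3j²(3 6 5; 0 0 0) = Δ·Π!·Σ² = 7/429  (sign -1)
sum: t=3:−1/60480 t=4:+1/967680 = -1/64512
3j²(3 6 5; -2 -2 4) = Δ·Π!·Σ² = 15/1001  (sign +1)
combine: 4πI² = 1001·7/429·15/1001 = 35/143
take √, sign -1: I = -0.13956004

-0.139560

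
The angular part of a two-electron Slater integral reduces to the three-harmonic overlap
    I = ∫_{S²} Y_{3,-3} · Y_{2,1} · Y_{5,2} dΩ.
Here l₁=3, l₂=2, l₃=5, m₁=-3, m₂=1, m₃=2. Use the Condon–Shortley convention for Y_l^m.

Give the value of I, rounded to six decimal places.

m-sum 0 ✓  L=10 even ✓  1≤5≤5 ✓
Π(2lᵢ+1) = 7×5×11 = 385
triangle coeff Δ(3,2,5) = 1/2310
Σ_t [0,0]: t=0:+1/144 = 1/144
(3j)²=10/231 [(3 2 5; 0 0 0)], sign=-1
Σ_t [0,0]: t=0:+1/4320 = 1/4320
(3j)²=1/330 [(3 2 5; -3 1 2)], sign=-1
⇒ 4πI² = 5/99
I = (+1)√(5/99/(4π)) = 0.06339609

0.063396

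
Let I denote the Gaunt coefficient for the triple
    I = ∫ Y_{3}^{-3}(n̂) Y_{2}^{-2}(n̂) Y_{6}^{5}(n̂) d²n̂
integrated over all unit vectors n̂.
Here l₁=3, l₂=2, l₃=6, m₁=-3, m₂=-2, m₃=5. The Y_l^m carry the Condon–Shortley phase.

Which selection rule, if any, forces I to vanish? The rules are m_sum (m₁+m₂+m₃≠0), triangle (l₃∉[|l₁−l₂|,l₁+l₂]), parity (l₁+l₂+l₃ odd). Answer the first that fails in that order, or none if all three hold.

Σmᵢ = 0  ✓
l₃∈[|l₁−l₂|,l₁+l₂]=[1,5], have l₃=6  ✗
Σlᵢ = 11 ⇒ odd

triangle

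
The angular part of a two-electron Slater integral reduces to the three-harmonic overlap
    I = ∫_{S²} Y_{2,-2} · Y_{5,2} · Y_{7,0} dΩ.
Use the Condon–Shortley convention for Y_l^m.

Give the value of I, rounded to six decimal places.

0.067042

m-sum 0 ✓  L=14 even ✓  3≤7≤7 ✓
Π(2lᵢ+1) = 5×11×15 = 825
triangle coeff Δ(2,5,7) = 1/15015
Σ_t [0,0]: t=0:+1/57600 = 1/57600
(3j)²=21/715 [(2 5 7; 0 0 0)], sign=-1
Σ_t [0,0]: t=0:+1/725760 = 1/725760
(3j)²=1/429 [(2 5 7; -2 2 0)], sign=-1
⇒ 4πI² = 105/1859
I = (+1)√(105/1859/(4π)) = 0.06704247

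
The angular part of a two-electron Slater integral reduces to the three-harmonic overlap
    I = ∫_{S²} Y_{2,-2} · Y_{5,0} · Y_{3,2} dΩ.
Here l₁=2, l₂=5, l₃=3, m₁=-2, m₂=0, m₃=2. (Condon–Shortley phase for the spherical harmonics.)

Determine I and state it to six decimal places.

0.053579

Rules hold: Σm=0, L=10 even, 3≤3≤7.
N = 5·11·7 = 385
Δ = 4!·0!·6!/11! = 1/2310
Racah Σ t=2..2: t=2:+1/144 = 1/144
⇒ 3j(2 5 3; 0 0 0)² = 10/231, sgn -1
Racah Σ t=4..4: t=4:+1/2880 = 1/2880
⇒ 3j(2 5 3; -2 0 2)² = 1/462, sgn -1
4πI² = N·(3j₀)²·(3jₘ)² = 25/693
I = +1·√(0.036075/4π) = 0.05357948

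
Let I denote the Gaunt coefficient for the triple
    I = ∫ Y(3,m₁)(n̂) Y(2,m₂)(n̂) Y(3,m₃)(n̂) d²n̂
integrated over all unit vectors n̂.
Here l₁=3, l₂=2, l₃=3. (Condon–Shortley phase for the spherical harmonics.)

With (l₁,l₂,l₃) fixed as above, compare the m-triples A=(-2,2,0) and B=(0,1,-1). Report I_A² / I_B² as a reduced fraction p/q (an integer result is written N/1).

10/1

l's match ⇒ only the (l;m) 3-j factors differ between A and B.
A: triangle coeff Δ(3,2,3) = 1/3780; Σ_t [2,2]: t=2:+1/24 = 1/24; (3j)²=1/21 [(3 2 3; -2 2 0)], sign=-1
B: triangle coeff Δ(3,2,3) = 1/3780; Σ_t [1,2]: t=1:−1/8 t=2:+1/12 = -1/24; (3j)²=1/210 [(3 2 3; 0 1 -1)], sign=-1
I_A²/I_B² = (1/21)/(1/210) = 10/1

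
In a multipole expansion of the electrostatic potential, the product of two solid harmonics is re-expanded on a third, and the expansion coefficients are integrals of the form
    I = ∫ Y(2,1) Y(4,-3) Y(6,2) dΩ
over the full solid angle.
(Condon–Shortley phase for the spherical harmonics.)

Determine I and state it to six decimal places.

m-sum 0 ✓  L=12 even ✓  2≤6≤6 ✓
Π(2lᵢ+1) = 5×9×13 = 585
triangle coeff Δ(2,4,6) = 1/6435
Σ_t [0,0]: t=0:+1/2304 = 1/2304
(3j)²=5/143 [(2 4 6; 0 0 0)], sign=+1
Σ_t [0,0]: t=0:+1/30240 = 1/30240
(3j)²=32/6435 [(2 4 6; 1 -3 2)], sign=+1
⇒ 4πI² = 160/1573
I = (+1)√(160/1573/(4π)) = 0.08996855

0.089969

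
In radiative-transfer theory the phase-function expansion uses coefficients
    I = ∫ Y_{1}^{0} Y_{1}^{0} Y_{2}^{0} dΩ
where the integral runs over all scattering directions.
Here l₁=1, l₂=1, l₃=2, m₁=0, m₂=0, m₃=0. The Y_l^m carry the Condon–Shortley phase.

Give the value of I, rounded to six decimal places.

m-sum 0 ✓  L=4 even ✓  0≤2≤2 ✓
Π(2lᵢ+1) = 3×3×5 = 45
triangle coeff Δ(1,1,2) = 1/30
Σ_t [0,0]: t=0:+1/1 = 1/1
(3j)²=2/15 [(1 1 2; 0 0 0)], sign=+1
(m-triple is (0,0,0) — same symbol as above.)
⇒ 4πI² = 4/5
I = (+1)√(4/5/(4π)) = 0.25231325

0.252313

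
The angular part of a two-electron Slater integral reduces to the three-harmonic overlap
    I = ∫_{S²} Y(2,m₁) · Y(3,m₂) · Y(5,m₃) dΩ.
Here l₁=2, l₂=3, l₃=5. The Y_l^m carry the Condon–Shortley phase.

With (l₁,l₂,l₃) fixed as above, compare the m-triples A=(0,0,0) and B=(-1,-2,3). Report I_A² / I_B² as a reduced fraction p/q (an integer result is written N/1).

Same 2,3,5: normalisation and zero-m 3j drop out of the ratio.
A: Δ: 0! 4! 6! / 11! → 1/2310; sum: t=0:+1/144 = 1/144; 3j²(2 3 5; 0 0 0) = Δ·Π!·Σ² = 10/231  (sign -1)
B: Δ: 0! 4! 6! / 11! → 1/2310; sum: t=0:+1/720 = 1/720; 3j²(2 3 5; -1 -2 3) = Δ·Π!·Σ² = 8/165  (sign +1)
I_A²/I_B² = (10/231)/(8/165) = 25/28

25/28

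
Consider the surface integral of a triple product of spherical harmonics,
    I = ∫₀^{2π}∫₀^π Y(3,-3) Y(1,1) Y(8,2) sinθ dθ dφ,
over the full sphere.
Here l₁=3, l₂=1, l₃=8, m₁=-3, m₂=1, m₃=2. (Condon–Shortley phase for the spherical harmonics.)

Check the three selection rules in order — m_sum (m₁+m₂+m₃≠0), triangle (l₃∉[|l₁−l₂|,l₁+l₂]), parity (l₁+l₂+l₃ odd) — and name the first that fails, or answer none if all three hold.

triangle

azimuthal sum: -3 + 1 + 2 = 0  ✓
2 ≤ 8 ≤ 4 (triangle on l)  ✗
L = 3 + 1 + 8 = 12 (even)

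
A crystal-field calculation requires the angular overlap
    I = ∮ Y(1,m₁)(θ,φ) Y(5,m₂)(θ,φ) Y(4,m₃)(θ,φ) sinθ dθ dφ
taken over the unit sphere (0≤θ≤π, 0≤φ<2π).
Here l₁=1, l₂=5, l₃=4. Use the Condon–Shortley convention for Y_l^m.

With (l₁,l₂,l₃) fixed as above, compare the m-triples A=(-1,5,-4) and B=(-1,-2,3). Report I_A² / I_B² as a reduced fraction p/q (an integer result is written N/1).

15/1

l's match ⇒ only the (l;m) 3-j factors differ between A and B.
A: triangle coeff Δ(1,5,4) = 1/495; Σ_t [2,2]: t=2:+1/80640 = 1/80640; (3j)²=1/11 [(1 5 4; -1 5 -4)], sign=+1
B: triangle coeff Δ(1,5,4) = 1/495; Σ_t [2,2]: t=2:+1/10080 = 1/10080; (3j)²=1/165 [(1 5 4; -1 -2 3)], sign=-1
I_A²/I_B² = (1/11)/(1/165) = 15/1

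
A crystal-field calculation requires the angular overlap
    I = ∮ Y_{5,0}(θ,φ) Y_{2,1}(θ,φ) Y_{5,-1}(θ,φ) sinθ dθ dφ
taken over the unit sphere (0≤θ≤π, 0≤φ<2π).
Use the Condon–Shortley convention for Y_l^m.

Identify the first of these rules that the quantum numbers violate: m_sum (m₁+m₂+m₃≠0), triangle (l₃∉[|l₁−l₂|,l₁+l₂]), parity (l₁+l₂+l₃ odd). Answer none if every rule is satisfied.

none

m₁+m₂+m₃ = 0 + 1 − 1 = 0  ✓
triangle: |5−2|=3 ≤ l₃=5 ≤ 5+2=7  ✓
parity: l₁+l₂+l₃ = 12 is even  ✓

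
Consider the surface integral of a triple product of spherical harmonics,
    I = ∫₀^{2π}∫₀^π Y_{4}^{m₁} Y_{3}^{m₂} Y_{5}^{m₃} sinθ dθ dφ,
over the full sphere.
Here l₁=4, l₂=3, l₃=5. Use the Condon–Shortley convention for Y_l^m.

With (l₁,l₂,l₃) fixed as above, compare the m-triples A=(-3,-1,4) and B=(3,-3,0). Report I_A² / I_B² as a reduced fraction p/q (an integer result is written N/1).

Same 4,3,5: normalisation and zero-m 3j drop out of the ratio.
A: Δ: 2! 6! 4! / 13! → 1/180180; sum: t=1:−1/4320 t=2:+1/5760 = -1/17280; 3j²(4 3 5; -3 -1 4) = Δ·Π!·Σ² = 7/4290  (sign +1)
B: Δ: 2! 6! 4! / 13! → 1/180180; sum: t=0:+1/5760 = 1/5760; 3j²(4 3 5; 3 -3 0) = Δ·Π!·Σ² = 5/572  (sign -1)
I_A²/I_B² = (7/4290)/(5/572) = 14/75

14/75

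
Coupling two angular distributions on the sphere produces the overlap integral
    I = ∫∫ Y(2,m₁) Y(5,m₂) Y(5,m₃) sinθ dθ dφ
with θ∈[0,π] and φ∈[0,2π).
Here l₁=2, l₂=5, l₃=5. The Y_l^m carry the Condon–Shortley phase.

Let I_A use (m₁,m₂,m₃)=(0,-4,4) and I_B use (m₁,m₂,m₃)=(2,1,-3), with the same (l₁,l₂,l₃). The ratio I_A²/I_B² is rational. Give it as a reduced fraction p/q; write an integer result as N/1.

l's match ⇒ only the (l;m) 3-j factors differ between A and B.
A: triangle coeff Δ(2,5,5) = 1/38610; Σ_t [0,1]: t=0:+1/20160 t=1:−1/40320 = 1/40320; (3j)²=6/715 [(2 5 5; 0 -4 4)], sign=-1
B: triangle coeff Δ(2,5,5) = 1/38610; Σ_t [0,0]: t=0:+1/5760 = 1/5760; (3j)²=56/2145 [(2 5 5; 2 1 -3)], sign=+1
I_A²/I_B² = (6/715)/(56/2145) = 9/28

9/28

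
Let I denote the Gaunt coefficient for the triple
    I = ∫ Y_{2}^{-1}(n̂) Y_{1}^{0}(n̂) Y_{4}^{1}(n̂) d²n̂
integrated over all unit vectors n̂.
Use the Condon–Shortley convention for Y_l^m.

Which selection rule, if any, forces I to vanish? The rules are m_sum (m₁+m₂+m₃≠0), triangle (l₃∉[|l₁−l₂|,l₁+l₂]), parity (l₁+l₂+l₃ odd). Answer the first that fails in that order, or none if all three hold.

triangle

Σmᵢ = 0  ✓
l₃∈[|l₁−l₂|,l₁+l₂]=[1,3], have l₃=4  ✗
Σlᵢ = 7 ⇒ odd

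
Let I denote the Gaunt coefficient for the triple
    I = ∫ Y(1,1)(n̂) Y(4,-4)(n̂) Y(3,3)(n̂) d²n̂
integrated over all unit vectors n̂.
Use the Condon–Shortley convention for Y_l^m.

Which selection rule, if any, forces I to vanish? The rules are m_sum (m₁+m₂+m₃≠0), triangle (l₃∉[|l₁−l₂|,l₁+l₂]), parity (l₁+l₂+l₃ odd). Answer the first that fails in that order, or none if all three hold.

m₁+m₂+m₃ = 1 − 4 + 3 = 0  ✓
triangle: |1−4|=3 ≤ l₃=3 ≤ 1+4=5  ✓
parity: l₁+l₂+l₃ = 8 is even  ✓

none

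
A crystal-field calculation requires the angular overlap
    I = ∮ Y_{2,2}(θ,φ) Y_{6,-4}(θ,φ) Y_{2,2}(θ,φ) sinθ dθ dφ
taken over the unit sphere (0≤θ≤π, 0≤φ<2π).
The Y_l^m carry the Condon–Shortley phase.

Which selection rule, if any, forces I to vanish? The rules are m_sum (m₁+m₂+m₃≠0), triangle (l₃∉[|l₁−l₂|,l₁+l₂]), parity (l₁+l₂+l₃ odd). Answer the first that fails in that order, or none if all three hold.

azimuthal sum: 2 − 4 + 2 = 0  ✓
4 ≤ 2 ≤ 8 (triangle on l)  ✗
L = 2 + 6 + 2 = 10 (even)

triangle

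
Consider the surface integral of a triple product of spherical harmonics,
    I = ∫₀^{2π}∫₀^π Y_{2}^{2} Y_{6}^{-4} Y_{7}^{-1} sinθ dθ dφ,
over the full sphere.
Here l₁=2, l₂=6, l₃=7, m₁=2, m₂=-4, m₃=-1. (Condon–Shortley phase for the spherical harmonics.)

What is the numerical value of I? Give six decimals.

2 − 4 − 1 = -3 ≠ 0: azimuthal integral kills it; I = 0

0.000000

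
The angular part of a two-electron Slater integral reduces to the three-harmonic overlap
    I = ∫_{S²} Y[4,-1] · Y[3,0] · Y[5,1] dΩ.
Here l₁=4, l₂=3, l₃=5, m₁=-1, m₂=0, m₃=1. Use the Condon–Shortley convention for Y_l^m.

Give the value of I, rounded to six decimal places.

-0.115089

Rules hold: Σm=0, L=12 even, 1≤5≤7.
N = 9·7·11 = 693
Δ = 2!·6!·4!/13! = 1/180180
Racah Σ t=0..2: t=0:+1/576 t=1:−1/144 t=2:+1/576 = -1/288
⇒ 3j(4 3 5; 0 0 0)² = 20/1001, sgn +1
Racah Σ t=0..2: t=0:+1/1440 t=1:−1/192 t=2:+1/432 = -19/8640
⇒ 3j(4 3 5; -1 0 1)² = 361/30030, sgn -1
4πI² = N·(3j₀)²·(3jₘ)² = 2166/13013
I = -1·√(0.166449/4π) = -0.11508947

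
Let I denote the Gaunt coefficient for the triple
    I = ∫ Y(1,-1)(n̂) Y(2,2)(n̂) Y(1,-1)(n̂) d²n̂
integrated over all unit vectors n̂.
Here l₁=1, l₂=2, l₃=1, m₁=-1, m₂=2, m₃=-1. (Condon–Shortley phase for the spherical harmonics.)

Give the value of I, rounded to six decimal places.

m-sum 0 ✓  L=4 even ✓  1≤1≤3 ✓
Π(2lᵢ+1) = 3×5×3 = 45
triangle coeff Δ(1,2,1) = 1/30
Σ_t [1,1]: t=1:−1/1 = -1/1
(3j)²=2/15 [(1 2 1; 0 0 0)], sign=+1
Σ_t [2,2]: t=2:+1/4 = 1/4
(3j)²=1/5 [(1 2 1; -1 2 -1)], sign=+1
⇒ 4πI² = 6/5
I = (+1)√(6/5/(4π)) = 0.30901936

0.309019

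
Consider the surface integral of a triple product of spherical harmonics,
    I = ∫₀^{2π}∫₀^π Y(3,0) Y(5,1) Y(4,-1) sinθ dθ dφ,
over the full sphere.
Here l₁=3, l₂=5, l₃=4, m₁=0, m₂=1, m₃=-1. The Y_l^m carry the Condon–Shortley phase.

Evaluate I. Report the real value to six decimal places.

-0.115089

Checks pass: Σm=0; 12 even; l₃=4∈[2,8].
(2·3+1)(2·5+1)(2·4+1) = 693
Δ: 4! 2! 6! / 13! → 1/180180
sum: t=1:−1/576 t=2:+1/144 t=3:−1/576 = 1/288
3j²(3 5 4; 0 0 0) = Δ·Π!·Σ² = 20/1001  (sign +1)
sum: t=1:−1/1440 t=2:+1/192 t=3:−1/432 = 19/8640
3j²(3 5 4; 0 1 -1) = Δ·Π!·Σ² = 361/30030  (sign -1)
combine: 4πI² = 693·20/1001·361/30030 = 2166/13013
take √, sign -1: I = -0.11508947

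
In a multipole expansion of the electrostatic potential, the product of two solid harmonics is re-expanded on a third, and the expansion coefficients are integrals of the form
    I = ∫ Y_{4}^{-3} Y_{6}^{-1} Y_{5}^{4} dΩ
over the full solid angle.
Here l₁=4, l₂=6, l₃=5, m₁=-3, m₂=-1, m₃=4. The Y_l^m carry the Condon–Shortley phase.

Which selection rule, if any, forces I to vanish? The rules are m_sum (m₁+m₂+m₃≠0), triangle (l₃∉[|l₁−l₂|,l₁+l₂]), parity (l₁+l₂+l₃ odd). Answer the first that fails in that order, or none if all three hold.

Σmᵢ = 0  ✓
l₃∈[|l₁−l₂|,l₁+l₂]=[2,10], have l₃=5  ✓
Σlᵢ = 15 ⇒ odd  ✗

parity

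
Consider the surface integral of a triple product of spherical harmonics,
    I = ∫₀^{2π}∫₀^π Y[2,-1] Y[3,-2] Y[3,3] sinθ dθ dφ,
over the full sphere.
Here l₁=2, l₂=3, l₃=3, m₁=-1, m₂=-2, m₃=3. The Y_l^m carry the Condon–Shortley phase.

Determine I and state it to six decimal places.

Rules hold: Σm=0, L=8 even, 1≤3≤5.
N = 5·7·7 = 245
Δ = 2!·2!·4!/9! = 1/3780
Racah Σ t=0..2: t=0:+1/24 t=1:−1/4 t=2:+1/24 = -1/6
⇒ 3j(2 3 3; 0 0 0)² = 4/105, sgn +1
Racah Σ t=1..1: t=1:−1/48 = -1/48
⇒ 3j(2 3 3; -1 -2 3)² = 5/84, sgn -1
4πI² = N·(3j₀)²·(3jₘ)² = 5/9
I = -1·√(0.555556/4π) = -0.21026104

-0.210261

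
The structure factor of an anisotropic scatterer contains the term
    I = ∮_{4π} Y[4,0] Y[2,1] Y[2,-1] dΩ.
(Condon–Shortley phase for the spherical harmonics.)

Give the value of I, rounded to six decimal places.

Checks pass: Σm=0; 8 even; l₃=2∈[2,6].
(2·4+1)(2·2+1)(2·2+1) = 225
Δ: 4! 4! 0! / 9! → 1/630
sum: t=2:+1/16 = 1/16
3j²(4 2 2; 0 0 0) = Δ·Π!·Σ² = 2/35  (sign +1)
sum: t=3:−1/36 = -1/36
3j²(4 2 2; 0 1 -1) = Δ·Π!·Σ² = 8/315  (sign +1)
combine: 4πI² = 225·2/35·8/315 = 16/49
take √, sign +1: I = 0.16119702

0.161197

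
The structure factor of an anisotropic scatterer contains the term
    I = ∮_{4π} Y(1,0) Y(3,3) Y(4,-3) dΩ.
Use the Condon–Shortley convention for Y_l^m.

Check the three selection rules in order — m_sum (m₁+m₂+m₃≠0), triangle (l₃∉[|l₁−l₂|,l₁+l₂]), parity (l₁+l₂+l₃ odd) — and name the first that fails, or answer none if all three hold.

m₁+m₂+m₃ = 0 + 3 − 3 = 0  ✓
triangle: |1−3|=2 ≤ l₃=4 ≤ 1+3=4  ✓
parity: l₁+l₂+l₃ = 8 is even  ✓

none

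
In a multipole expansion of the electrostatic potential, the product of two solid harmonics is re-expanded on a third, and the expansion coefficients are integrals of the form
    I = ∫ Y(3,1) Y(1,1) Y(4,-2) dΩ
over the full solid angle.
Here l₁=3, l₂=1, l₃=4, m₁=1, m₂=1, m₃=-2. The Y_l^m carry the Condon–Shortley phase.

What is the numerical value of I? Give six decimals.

Checks pass: Σm=0; 8 even; l₃=4∈[2,4].
(2·3+1)(2·1+1)(2·4+1) = 189
Δ: 0! 6! 2! / 9! → 1/252
sum: t=0:+1/36 = 1/36
3j²(3 1 4; 0 0 0) = Δ·Π!·Σ² = 4/63  (sign +1)
sum: t=0:+1/96 = 1/96
3j²(3 1 4; 1 1 -2) = Δ·Π!·Σ² = 5/84  (sign +1)
combine: 4πI² = 189·4/63·5/84 = 5/7
take √, sign +1: I = 0.23841361

0.238414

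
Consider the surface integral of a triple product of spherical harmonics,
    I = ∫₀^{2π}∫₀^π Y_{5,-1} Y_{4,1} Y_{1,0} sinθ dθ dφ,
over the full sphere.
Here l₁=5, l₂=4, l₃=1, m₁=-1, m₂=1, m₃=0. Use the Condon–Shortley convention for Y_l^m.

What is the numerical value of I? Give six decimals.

-0.240571

m-sum 0 ✓  L=10 even ✓  1≤1≤9 ✓
Π(2lᵢ+1) = 11×9×3 = 297
triangle coeff Δ(5,4,1) = 1/495
Σ_t [4,4]: t=4:+1/576 = 1/576
(3j)²=5/99 [(5 4 1; 0 0 0)], sign=-1
Σ_t [5,5]: t=5:−1/720 = -1/720
(3j)²=8/165 [(5 4 1; -1 1 0)], sign=+1
⇒ 4πI² = 8/11
I = (-1)√(8/11/(4π)) = -0.24057125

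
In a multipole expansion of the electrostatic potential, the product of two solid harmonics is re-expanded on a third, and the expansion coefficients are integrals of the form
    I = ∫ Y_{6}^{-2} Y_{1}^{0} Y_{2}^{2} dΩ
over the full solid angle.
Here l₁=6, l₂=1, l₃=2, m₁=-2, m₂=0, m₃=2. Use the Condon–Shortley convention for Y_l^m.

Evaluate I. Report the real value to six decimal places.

0.000000

|6−1|≤2≤6+1 violated ⇒ I = 0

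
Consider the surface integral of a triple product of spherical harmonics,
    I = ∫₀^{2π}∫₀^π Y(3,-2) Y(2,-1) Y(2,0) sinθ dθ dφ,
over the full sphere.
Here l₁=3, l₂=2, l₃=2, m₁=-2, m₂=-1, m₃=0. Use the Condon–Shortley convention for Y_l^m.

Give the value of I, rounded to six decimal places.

0.000000

-2 − 1 + 0 = -3 ≠ 0: azimuthal integral kills it; I = 0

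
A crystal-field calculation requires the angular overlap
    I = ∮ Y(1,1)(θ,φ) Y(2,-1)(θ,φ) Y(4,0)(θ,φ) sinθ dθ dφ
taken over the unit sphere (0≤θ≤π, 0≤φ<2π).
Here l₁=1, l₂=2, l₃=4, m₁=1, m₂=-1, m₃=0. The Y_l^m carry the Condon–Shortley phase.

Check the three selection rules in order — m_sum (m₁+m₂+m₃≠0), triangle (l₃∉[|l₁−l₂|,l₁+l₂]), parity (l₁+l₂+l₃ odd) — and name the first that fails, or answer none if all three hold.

triangle

m₁+m₂+m₃ = 1 − 1 + 0 = 0  ✓
triangle: |1−2|=1 ≤ l₃=4 ≤ 1+2=3  ✗
parity: l₁+l₂+l₃ = 7 is odd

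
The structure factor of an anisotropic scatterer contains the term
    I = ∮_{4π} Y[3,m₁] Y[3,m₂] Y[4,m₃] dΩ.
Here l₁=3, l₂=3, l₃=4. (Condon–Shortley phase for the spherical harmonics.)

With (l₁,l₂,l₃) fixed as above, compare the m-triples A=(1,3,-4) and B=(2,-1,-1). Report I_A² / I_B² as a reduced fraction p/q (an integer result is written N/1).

Shared (l₁,l₂,l₃)=(3,3,4): N and (l;000)² cancel in I_A²/I_B².
A: Δ = 2!·4!·4!/11! = 1/34650; Racah Σ t=2..2: t=2:+1/1152 = 1/1152; ⇒ 3j(3 3 4; 1 3 -4)² = 1/33, sgn +1
B: Δ = 2!·4!·4!/11! = 1/34650; Racah Σ t=0..1: t=0:+1/48 t=1:−1/144 = 1/72; ⇒ 3j(3 3 4; 2 -1 -1)² = 16/693, sgn -1
I_A²/I_B² = (1/33)/(16/693) = 21/16

21/16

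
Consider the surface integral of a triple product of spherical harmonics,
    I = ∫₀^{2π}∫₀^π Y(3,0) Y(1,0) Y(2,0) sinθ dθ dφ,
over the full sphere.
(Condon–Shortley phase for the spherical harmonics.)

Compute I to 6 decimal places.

Checks pass: Σm=0; 6 even; l₃=2∈[2,4].
(2·3+1)(2·1+1)(2·2+1) = 105
Δ: 2! 4! 0! / 7! → 1/105
sum: t=1:−1/4 = -1/4
3j²(3 1 2; 0 0 0) = Δ·Π!·Σ² = 3/35  (sign -1)
(m-triple is (0,0,0) — same symbol as above.)
combine: 4πI² = 105·3/35·3/35 = 27/35
take √, sign +1: I = 0.24776670

0.247767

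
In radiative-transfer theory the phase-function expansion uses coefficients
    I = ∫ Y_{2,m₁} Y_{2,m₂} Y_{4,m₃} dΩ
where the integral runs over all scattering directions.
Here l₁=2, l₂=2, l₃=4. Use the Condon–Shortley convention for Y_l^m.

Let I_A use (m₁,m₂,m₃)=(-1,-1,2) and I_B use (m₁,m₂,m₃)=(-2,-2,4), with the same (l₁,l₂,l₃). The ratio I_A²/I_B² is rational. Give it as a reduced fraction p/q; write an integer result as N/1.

l's match ⇒ only the (l;m) 3-j factors differ between A and B.
A: triangle coeff Δ(2,2,4) = 1/630; Σ_t [0,0]: t=0:+1/36 = 1/36; (3j)²=4/63 [(2 2 4; -1 -1 2)], sign=+1
B: triangle coeff Δ(2,2,4) = 1/630; Σ_t [0,0]: t=0:+1/576 = 1/576; (3j)²=1/9 [(2 2 4; -2 -2 4)], sign=+1
I_A²/I_B² = (4/63)/(1/9) = 4/7

4/7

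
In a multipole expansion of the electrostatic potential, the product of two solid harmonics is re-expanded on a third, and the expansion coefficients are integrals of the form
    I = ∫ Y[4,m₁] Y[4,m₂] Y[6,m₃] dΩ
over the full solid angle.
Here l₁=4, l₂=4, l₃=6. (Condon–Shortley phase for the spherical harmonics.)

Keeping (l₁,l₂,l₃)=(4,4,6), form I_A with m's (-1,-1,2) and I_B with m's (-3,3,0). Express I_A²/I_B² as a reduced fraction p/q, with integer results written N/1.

420/289

l's match ⇒ only the (l;m) 3-j factors differ between A and B.
A: triangle coeff Δ(4,4,6) = 1/1261260; Σ_t [0,2]: t=0:+1/8640 t=1:−1/2304 t=2:+1/8640 = -7/34560; (3j)²=7/429 [(4 4 6; -1 -1 2)], sign=-1
B: triangle coeff Δ(4,4,6) = 1/1261260; Σ_t [1,2]: t=1:−1/518400 t=2:+1/28800 = 17/518400; (3j)²=289/25740 [(4 4 6; -3 3 0)], sign=+1
I_A²/I_B² = (7/429)/(289/25740) = 420/289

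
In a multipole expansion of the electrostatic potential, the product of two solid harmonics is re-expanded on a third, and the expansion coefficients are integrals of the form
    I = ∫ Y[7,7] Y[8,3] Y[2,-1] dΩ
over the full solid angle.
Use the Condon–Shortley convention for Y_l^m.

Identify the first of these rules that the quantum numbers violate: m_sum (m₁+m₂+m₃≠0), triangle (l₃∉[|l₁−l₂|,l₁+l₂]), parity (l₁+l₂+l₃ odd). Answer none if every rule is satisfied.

Σmᵢ = 9  ✗
l₃∈[|l₁−l₂|,l₁+l₂]=[1,15], have l₃=2
Σlᵢ = 17 ⇒ odd

m_sum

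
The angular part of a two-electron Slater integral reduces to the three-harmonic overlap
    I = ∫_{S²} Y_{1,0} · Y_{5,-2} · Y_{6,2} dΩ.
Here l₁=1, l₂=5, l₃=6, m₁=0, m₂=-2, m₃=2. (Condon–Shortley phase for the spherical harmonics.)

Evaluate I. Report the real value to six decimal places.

0.231133

Rules hold: Σm=0, L=12 even, 4≤6≤6.
N = 3·11·13 = 429
Δ = 0!·2!·10!/13! = 1/858
Racah Σ t=0..0: t=0:+1/14400 = 1/14400
⇒ 3j(1 5 6; 0 0 0)² = 6/143, sgn +1
Racah Σ t=0..0: t=0:+1/30240 = 1/30240
⇒ 3j(1 5 6; 0 -2 2)² = 16/429, sgn +1
4πI² = N·(3j₀)²·(3jₘ)² = 96/143
I = +1·√(0.671329/4π) = 0.23113338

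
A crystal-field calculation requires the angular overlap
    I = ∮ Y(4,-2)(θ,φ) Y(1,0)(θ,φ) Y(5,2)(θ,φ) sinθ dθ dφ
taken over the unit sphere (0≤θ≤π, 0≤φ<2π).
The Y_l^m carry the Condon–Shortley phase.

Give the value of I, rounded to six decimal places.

Rules hold: Σm=0, L=10 even, 3≤5≤5.
N = 9·3·11 = 297
Δ = 0!·8!·2!/11! = 1/495
Racah Σ t=0..0: t=0:+1/576 = 1/576
⇒ 3j(4 1 5; 0 0 0)² = 5/99, sgn -1
Racah Σ t=0..0: t=0:+1/1440 = 1/1440
⇒ 3j(4 1 5; -2 0 2)² = 7/165, sgn -1
4πI² = N·(3j₀)²·(3jₘ)² = 7/11
I = +1·√(0.636364/4π) = 0.22503380

0.225034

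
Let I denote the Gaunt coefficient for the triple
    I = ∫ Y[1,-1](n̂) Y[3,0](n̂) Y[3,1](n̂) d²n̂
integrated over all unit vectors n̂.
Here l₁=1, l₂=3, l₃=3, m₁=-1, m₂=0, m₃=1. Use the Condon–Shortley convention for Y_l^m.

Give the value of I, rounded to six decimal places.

Σlᵢ=7 odd — θ-integrand is odd under cosθ→−cosθ; I=0

0.000000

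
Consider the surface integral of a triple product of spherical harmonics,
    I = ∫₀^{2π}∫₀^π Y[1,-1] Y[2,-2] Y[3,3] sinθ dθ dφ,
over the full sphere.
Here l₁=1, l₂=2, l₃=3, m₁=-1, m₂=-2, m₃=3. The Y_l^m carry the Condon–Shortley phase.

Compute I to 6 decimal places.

m-sum 0 ✓  L=6 even ✓  1≤3≤3 ✓
Π(2lᵢ+1) = 3×5×7 = 105
triangle coeff Δ(1,2,3) = 1/105
Σ_t [0,0]: t=0:+1/4 = 1/4
(3j)²=3/35 [(1 2 3; 0 0 0)], sign=-1
Σ_t [0,0]: t=0:+1/48 = 1/48
(3j)²=1/7 [(1 2 3; -1 -2 3)], sign=+1
⇒ 4πI² = 9/7
I = (-1)√(9/7/(4π)) = -0.31986543

-0.319865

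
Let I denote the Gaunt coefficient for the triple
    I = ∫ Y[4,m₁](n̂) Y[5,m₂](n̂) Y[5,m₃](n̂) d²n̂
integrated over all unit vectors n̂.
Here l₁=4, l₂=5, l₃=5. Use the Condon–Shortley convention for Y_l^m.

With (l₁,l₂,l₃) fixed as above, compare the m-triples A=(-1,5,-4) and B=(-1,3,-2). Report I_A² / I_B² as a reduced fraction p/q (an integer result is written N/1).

Shared (l₁,l₂,l₃)=(4,5,5): N and (l;000)² cancel in I_A²/I_B².
A: Δ = 4!·4!·6!/15! = 1/3153150; Racah Σ t=4..4: t=4:+1/103680 = 1/103680; ⇒ 3j(4 5 5; -1 5 -4)² = 4/143, sgn -1
B: Δ = 4!·4!·6!/15! = 1/3153150; Racah Σ t=2..4: t=2:+1/17280 t=3:−1/2880 t=4:+1/6912 = -1/6912; ⇒ 3j(4 5 5; -1 3 -2)² = 5/429, sgn +1
I_A²/I_B² = (4/143)/(5/429) = 12/5

12/5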